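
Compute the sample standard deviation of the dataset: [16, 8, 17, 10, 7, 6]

4.7188

Step 1: Compute the mean: 10.6667
Step 2: Sum of squared deviations from the mean: 111.3333
Step 3: Sample variance = 111.3333 / 5 = 22.2667
Step 4: Standard deviation = sqrt(22.2667) = 4.7188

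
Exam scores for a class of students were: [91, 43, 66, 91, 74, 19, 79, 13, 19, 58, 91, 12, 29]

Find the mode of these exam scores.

91

Step 1: Count the frequency of each value:
  12: appears 1 time(s)
  13: appears 1 time(s)
  19: appears 2 time(s)
  29: appears 1 time(s)
  43: appears 1 time(s)
  58: appears 1 time(s)
  66: appears 1 time(s)
  74: appears 1 time(s)
  79: appears 1 time(s)
  91: appears 3 time(s)
Step 2: The value 91 appears most frequently (3 times).
Step 3: Mode = 91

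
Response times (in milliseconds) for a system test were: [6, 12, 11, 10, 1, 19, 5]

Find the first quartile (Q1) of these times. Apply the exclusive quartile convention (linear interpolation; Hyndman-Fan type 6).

5

Step 1: Sort the data: [1, 5, 6, 10, 11, 12, 19]
Step 2: n = 7
Step 3: Using the exclusive quartile method:
  Q1 = 5
  Q2 (median) = 10
  Q3 = 12
  IQR = Q3 - Q1 = 12 - 5 = 7
Step 4: Q1 = 5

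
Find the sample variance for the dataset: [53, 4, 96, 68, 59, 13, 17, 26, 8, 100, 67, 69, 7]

1178.141

Step 1: Compute the mean: (53 + 4 + 96 + 68 + 59 + 13 + 17 + 26 + 8 + 100 + 67 + 69 + 7) / 13 = 45.1538
Step 2: Compute squared deviations from the mean:
  (53 - 45.1538)^2 = 61.5621
  (4 - 45.1538)^2 = 1693.6391
  (96 - 45.1538)^2 = 2585.3314
  (68 - 45.1538)^2 = 521.9467
  (59 - 45.1538)^2 = 191.716
  (13 - 45.1538)^2 = 1033.8698
  (17 - 45.1538)^2 = 792.6391
  (26 - 45.1538)^2 = 366.8698
  (8 - 45.1538)^2 = 1380.4083
  (100 - 45.1538)^2 = 3008.1006
  (67 - 45.1538)^2 = 477.2544
  (69 - 45.1538)^2 = 568.6391
  (7 - 45.1538)^2 = 1455.716
Step 3: Sum of squared deviations = 14137.6923
Step 4: Sample variance = 14137.6923 / 12 = 1178.141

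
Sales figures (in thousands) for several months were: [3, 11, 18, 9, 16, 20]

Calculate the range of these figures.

17

Step 1: Identify the maximum value: max = 20
Step 2: Identify the minimum value: min = 3
Step 3: Range = max - min = 20 - 3 = 17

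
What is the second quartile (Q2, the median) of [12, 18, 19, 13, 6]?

13

Step 1: Sort the data: [6, 12, 13, 18, 19]
Step 2: n = 5
Step 3: Q2 is the median. Since n is odd, it is the middle value at position 3: 13
Step 4: Q2 = 13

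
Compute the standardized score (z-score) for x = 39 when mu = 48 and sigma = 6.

-1.5

Step 1: Recall the z-score formula: z = (x - mu) / sigma
Step 2: Substitute values: z = (39 - 48) / 6
Step 3: z = -9 / 6 = -1.5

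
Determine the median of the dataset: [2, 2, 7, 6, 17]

6

Step 1: Sort the data in ascending order: [2, 2, 6, 7, 17]
Step 2: The number of values is n = 5.
Step 3: Since n is odd, the median is the middle value at position 3: 6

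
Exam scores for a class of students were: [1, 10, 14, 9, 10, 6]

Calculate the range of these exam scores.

13

Step 1: Identify the maximum value: max = 14
Step 2: Identify the minimum value: min = 1
Step 3: Range = max - min = 14 - 1 = 13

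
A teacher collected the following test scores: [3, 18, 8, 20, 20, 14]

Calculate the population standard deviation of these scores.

6.3879

Step 1: Compute the mean: 13.8333
Step 2: Sum of squared deviations from the mean: 244.8333
Step 3: Population variance = 244.8333 / 6 = 40.8056
Step 4: Standard deviation = sqrt(40.8056) = 6.3879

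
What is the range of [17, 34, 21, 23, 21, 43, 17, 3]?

40

Step 1: Identify the maximum value: max = 43
Step 2: Identify the minimum value: min = 3
Step 3: Range = max - min = 43 - 3 = 40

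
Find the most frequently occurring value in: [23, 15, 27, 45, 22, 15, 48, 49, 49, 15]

15

Step 1: Count the frequency of each value:
  15: appears 3 time(s)
  22: appears 1 time(s)
  23: appears 1 time(s)
  27: appears 1 time(s)
  45: appears 1 time(s)
  48: appears 1 time(s)
  49: appears 2 time(s)
Step 2: The value 15 appears most frequently (3 times).
Step 3: Mode = 15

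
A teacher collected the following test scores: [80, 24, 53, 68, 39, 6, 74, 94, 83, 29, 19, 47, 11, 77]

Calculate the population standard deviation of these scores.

28.3182

Step 1: Compute the mean: 50.2857
Step 2: Sum of squared deviations from the mean: 11226.8571
Step 3: Population variance = 11226.8571 / 14 = 801.9184
Step 4: Standard deviation = sqrt(801.9184) = 28.3182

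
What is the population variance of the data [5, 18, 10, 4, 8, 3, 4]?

23.9592

Step 1: Compute the mean: (5 + 18 + 10 + 4 + 8 + 3 + 4) / 7 = 7.4286
Step 2: Compute squared deviations from the mean:
  (5 - 7.4286)^2 = 5.898
  (18 - 7.4286)^2 = 111.7551
  (10 - 7.4286)^2 = 6.6122
  (4 - 7.4286)^2 = 11.7551
  (8 - 7.4286)^2 = 0.3265
  (3 - 7.4286)^2 = 19.6122
  (4 - 7.4286)^2 = 11.7551
Step 3: Sum of squared deviations = 167.7143
Step 4: Population variance = 167.7143 / 7 = 23.9592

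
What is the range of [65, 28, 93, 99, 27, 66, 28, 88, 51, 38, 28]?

72

Step 1: Identify the maximum value: max = 99
Step 2: Identify the minimum value: min = 27
Step 3: Range = max - min = 99 - 27 = 72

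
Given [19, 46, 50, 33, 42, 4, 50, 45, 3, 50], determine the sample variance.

353.7333

Step 1: Compute the mean: (19 + 46 + 50 + 33 + 42 + 4 + 50 + 45 + 3 + 50) / 10 = 34.2
Step 2: Compute squared deviations from the mean:
  (19 - 34.2)^2 = 231.04
  (46 - 34.2)^2 = 139.24
  (50 - 34.2)^2 = 249.64
  (33 - 34.2)^2 = 1.44
  (42 - 34.2)^2 = 60.84
  (4 - 34.2)^2 = 912.04
  (50 - 34.2)^2 = 249.64
  (45 - 34.2)^2 = 116.64
  (3 - 34.2)^2 = 973.44
  (50 - 34.2)^2 = 249.64
Step 3: Sum of squared deviations = 3183.6
Step 4: Sample variance = 3183.6 / 9 = 353.7333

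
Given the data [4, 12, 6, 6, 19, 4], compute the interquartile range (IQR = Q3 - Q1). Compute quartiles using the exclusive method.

9.75

Step 1: Sort the data: [4, 4, 6, 6, 12, 19]
Step 2: n = 6
Step 3: Using the exclusive quartile method:
  Q1 = 4
  Q2 (median) = 6
  Q3 = 13.75
  IQR = Q3 - Q1 = 13.75 - 4 = 9.75
Step 4: IQR = 9.75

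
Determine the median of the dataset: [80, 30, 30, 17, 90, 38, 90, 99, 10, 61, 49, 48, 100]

49

Step 1: Sort the data in ascending order: [10, 17, 30, 30, 38, 48, 49, 61, 80, 90, 90, 99, 100]
Step 2: The number of values is n = 13.
Step 3: Since n is odd, the median is the middle value at position 7: 49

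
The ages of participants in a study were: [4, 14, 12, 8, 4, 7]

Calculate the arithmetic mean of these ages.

8.1667

Step 1: Sum all values: 4 + 14 + 12 + 8 + 4 + 7 = 49
Step 2: Count the number of values: n = 6
Step 3: Mean = sum / n = 49 / 6 = 8.1667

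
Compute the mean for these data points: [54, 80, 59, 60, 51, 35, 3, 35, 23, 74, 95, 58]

52.25

Step 1: Sum all values: 54 + 80 + 59 + 60 + 51 + 35 + 3 + 35 + 23 + 74 + 95 + 58 = 627
Step 2: Count the number of values: n = 12
Step 3: Mean = sum / n = 627 / 12 = 52.25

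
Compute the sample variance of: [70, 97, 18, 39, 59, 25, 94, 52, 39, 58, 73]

661.6182

Step 1: Compute the mean: (70 + 97 + 18 + 39 + 59 + 25 + 94 + 52 + 39 + 58 + 73) / 11 = 56.7273
Step 2: Compute squared deviations from the mean:
  (70 - 56.7273)^2 = 176.1653
  (97 - 56.7273)^2 = 1621.8926
  (18 - 56.7273)^2 = 1499.8017
  (39 - 56.7273)^2 = 314.2562
  (59 - 56.7273)^2 = 5.1653
  (25 - 56.7273)^2 = 1006.6198
  (94 - 56.7273)^2 = 1389.2562
  (52 - 56.7273)^2 = 22.3471
  (39 - 56.7273)^2 = 314.2562
  (58 - 56.7273)^2 = 1.6198
  (73 - 56.7273)^2 = 264.8017
Step 3: Sum of squared deviations = 6616.1818
Step 4: Sample variance = 6616.1818 / 10 = 661.6182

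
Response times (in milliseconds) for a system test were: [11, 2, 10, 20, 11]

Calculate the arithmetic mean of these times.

10.8

Step 1: Sum all values: 11 + 2 + 10 + 20 + 11 = 54
Step 2: Count the number of values: n = 5
Step 3: Mean = sum / n = 54 / 5 = 10.8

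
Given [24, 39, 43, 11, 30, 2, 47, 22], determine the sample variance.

246.2143

Step 1: Compute the mean: (24 + 39 + 43 + 11 + 30 + 2 + 47 + 22) / 8 = 27.25
Step 2: Compute squared deviations from the mean:
  (24 - 27.25)^2 = 10.5625
  (39 - 27.25)^2 = 138.0625
  (43 - 27.25)^2 = 248.0625
  (11 - 27.25)^2 = 264.0625
  (30 - 27.25)^2 = 7.5625
  (2 - 27.25)^2 = 637.5625
  (47 - 27.25)^2 = 390.0625
  (22 - 27.25)^2 = 27.5625
Step 3: Sum of squared deviations = 1723.5
Step 4: Sample variance = 1723.5 / 7 = 246.2143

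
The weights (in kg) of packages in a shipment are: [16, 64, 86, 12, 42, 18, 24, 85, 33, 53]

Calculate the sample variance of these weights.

770.0111

Step 1: Compute the mean: (16 + 64 + 86 + 12 + 42 + 18 + 24 + 85 + 33 + 53) / 10 = 43.3
Step 2: Compute squared deviations from the mean:
  (16 - 43.3)^2 = 745.29
  (64 - 43.3)^2 = 428.49
  (86 - 43.3)^2 = 1823.29
  (12 - 43.3)^2 = 979.69
  (42 - 43.3)^2 = 1.69
  (18 - 43.3)^2 = 640.09
  (24 - 43.3)^2 = 372.49
  (85 - 43.3)^2 = 1738.89
  (33 - 43.3)^2 = 106.09
  (53 - 43.3)^2 = 94.09
Step 3: Sum of squared deviations = 6930.1
Step 4: Sample variance = 6930.1 / 9 = 770.0111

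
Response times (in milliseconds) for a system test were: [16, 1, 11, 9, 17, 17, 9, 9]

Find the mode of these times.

9

Step 1: Count the frequency of each value:
  1: appears 1 time(s)
  9: appears 3 time(s)
  11: appears 1 time(s)
  16: appears 1 time(s)
  17: appears 2 time(s)
Step 2: The value 9 appears most frequently (3 times).
Step 3: Mode = 9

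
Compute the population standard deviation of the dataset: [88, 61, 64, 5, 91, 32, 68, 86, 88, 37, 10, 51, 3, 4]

32.6668

Step 1: Compute the mean: 49.1429
Step 2: Sum of squared deviations from the mean: 14939.7143
Step 3: Population variance = 14939.7143 / 14 = 1067.1224
Step 4: Standard deviation = sqrt(1067.1224) = 32.6668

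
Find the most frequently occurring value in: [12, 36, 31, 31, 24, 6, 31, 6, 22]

31

Step 1: Count the frequency of each value:
  6: appears 2 time(s)
  12: appears 1 time(s)
  22: appears 1 time(s)
  24: appears 1 time(s)
  31: appears 3 time(s)
  36: appears 1 time(s)
Step 2: The value 31 appears most frequently (3 times).
Step 3: Mode = 31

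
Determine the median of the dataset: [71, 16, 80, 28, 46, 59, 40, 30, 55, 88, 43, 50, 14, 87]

48

Step 1: Sort the data in ascending order: [14, 16, 28, 30, 40, 43, 46, 50, 55, 59, 71, 80, 87, 88]
Step 2: The number of values is n = 14.
Step 3: Since n is even, the median is the average of positions 7 and 8:
  Median = (46 + 50) / 2 = 48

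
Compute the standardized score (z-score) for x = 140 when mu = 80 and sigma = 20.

3

Step 1: Recall the z-score formula: z = (x - mu) / sigma
Step 2: Substitute values: z = (140 - 80) / 20
Step 3: z = 60 / 20 = 3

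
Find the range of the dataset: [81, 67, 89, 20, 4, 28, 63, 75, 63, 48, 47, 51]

85

Step 1: Identify the maximum value: max = 89
Step 2: Identify the minimum value: min = 4
Step 3: Range = max - min = 89 - 4 = 85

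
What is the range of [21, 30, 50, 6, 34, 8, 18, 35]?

44

Step 1: Identify the maximum value: max = 50
Step 2: Identify the minimum value: min = 6
Step 3: Range = max - min = 50 - 6 = 44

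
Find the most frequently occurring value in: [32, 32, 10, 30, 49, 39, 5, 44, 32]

32

Step 1: Count the frequency of each value:
  5: appears 1 time(s)
  10: appears 1 time(s)
  30: appears 1 time(s)
  32: appears 3 time(s)
  39: appears 1 time(s)
  44: appears 1 time(s)
  49: appears 1 time(s)
Step 2: The value 32 appears most frequently (3 times).
Step 3: Mode = 32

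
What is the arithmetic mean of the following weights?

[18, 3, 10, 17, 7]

11

Step 1: Sum all values: 18 + 3 + 10 + 17 + 7 = 55
Step 2: Count the number of values: n = 5
Step 3: Mean = sum / n = 55 / 5 = 11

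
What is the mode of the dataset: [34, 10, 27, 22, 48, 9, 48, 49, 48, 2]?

48

Step 1: Count the frequency of each value:
  2: appears 1 time(s)
  9: appears 1 time(s)
  10: appears 1 time(s)
  22: appears 1 time(s)
  27: appears 1 time(s)
  34: appears 1 time(s)
  48: appears 3 time(s)
  49: appears 1 time(s)
Step 2: The value 48 appears most frequently (3 times).
Step 3: Mode = 48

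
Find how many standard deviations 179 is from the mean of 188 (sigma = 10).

-0.9

Step 1: Recall the z-score formula: z = (x - mu) / sigma
Step 2: Substitute values: z = (179 - 188) / 10
Step 3: z = -9 / 10 = -0.9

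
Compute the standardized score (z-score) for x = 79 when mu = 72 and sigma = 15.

0.4667

Step 1: Recall the z-score formula: z = (x - mu) / sigma
Step 2: Substitute values: z = (79 - 72) / 15
Step 3: z = 7 / 15 = 0.4667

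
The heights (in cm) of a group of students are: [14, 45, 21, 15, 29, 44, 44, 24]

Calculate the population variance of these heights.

151.75

Step 1: Compute the mean: (14 + 45 + 21 + 15 + 29 + 44 + 44 + 24) / 8 = 29.5
Step 2: Compute squared deviations from the mean:
  (14 - 29.5)^2 = 240.25
  (45 - 29.5)^2 = 240.25
  (21 - 29.5)^2 = 72.25
  (15 - 29.5)^2 = 210.25
  (29 - 29.5)^2 = 0.25
  (44 - 29.5)^2 = 210.25
  (44 - 29.5)^2 = 210.25
  (24 - 29.5)^2 = 30.25
Step 3: Sum of squared deviations = 1214
Step 4: Population variance = 1214 / 8 = 151.75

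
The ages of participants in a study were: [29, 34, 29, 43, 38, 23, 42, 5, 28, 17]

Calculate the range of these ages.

38

Step 1: Identify the maximum value: max = 43
Step 2: Identify the minimum value: min = 5
Step 3: Range = max - min = 43 - 5 = 38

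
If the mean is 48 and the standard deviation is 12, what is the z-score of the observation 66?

1.5

Step 1: Recall the z-score formula: z = (x - mu) / sigma
Step 2: Substitute values: z = (66 - 48) / 12
Step 3: z = 18 / 12 = 1.5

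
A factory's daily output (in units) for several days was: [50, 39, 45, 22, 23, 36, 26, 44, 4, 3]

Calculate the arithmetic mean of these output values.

29.2

Step 1: Sum all values: 50 + 39 + 45 + 22 + 23 + 36 + 26 + 44 + 4 + 3 = 292
Step 2: Count the number of values: n = 10
Step 3: Mean = sum / n = 292 / 10 = 29.2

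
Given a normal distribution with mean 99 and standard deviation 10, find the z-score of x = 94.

-0.5

Step 1: Recall the z-score formula: z = (x - mu) / sigma
Step 2: Substitute values: z = (94 - 99) / 10
Step 3: z = -5 / 10 = -0.5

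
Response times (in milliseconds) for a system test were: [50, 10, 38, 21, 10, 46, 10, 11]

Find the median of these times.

16

Step 1: Sort the data in ascending order: [10, 10, 10, 11, 21, 38, 46, 50]
Step 2: The number of values is n = 8.
Step 3: Since n is even, the median is the average of positions 4 and 5:
  Median = (11 + 21) / 2 = 16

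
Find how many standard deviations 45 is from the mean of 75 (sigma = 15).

-2

Step 1: Recall the z-score formula: z = (x - mu) / sigma
Step 2: Substitute values: z = (45 - 75) / 15
Step 3: z = -30 / 15 = -2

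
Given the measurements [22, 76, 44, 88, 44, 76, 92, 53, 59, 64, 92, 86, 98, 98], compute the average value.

70.8571

Step 1: Sum all values: 22 + 76 + 44 + 88 + 44 + 76 + 92 + 53 + 59 + 64 + 92 + 86 + 98 + 98 = 992
Step 2: Count the number of values: n = 14
Step 3: Mean = sum / n = 992 / 14 = 70.8571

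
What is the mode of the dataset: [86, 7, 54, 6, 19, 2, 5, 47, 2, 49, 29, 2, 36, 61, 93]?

2

Step 1: Count the frequency of each value:
  2: appears 3 time(s)
  5: appears 1 time(s)
  6: appears 1 time(s)
  7: appears 1 time(s)
  19: appears 1 time(s)
  29: appears 1 time(s)
  36: appears 1 time(s)
  47: appears 1 time(s)
  49: appears 1 time(s)
  54: appears 1 time(s)
  61: appears 1 time(s)
  86: appears 1 time(s)
  93: appears 1 time(s)
Step 2: The value 2 appears most frequently (3 times).
Step 3: Mode = 2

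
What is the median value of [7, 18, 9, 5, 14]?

9

Step 1: Sort the data in ascending order: [5, 7, 9, 14, 18]
Step 2: The number of values is n = 5.
Step 3: Since n is odd, the median is the middle value at position 3: 9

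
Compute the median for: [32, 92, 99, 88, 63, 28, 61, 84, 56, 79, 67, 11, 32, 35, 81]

63

Step 1: Sort the data in ascending order: [11, 28, 32, 32, 35, 56, 61, 63, 67, 79, 81, 84, 88, 92, 99]
Step 2: The number of values is n = 15.
Step 3: Since n is odd, the median is the middle value at position 8: 63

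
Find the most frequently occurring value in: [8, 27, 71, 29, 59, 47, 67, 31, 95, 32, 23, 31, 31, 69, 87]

31

Step 1: Count the frequency of each value:
  8: appears 1 time(s)
  23: appears 1 time(s)
  27: appears 1 time(s)
  29: appears 1 time(s)
  31: appears 3 time(s)
  32: appears 1 time(s)
  47: appears 1 time(s)
  59: appears 1 time(s)
  67: appears 1 time(s)
  69: appears 1 time(s)
  71: appears 1 time(s)
  87: appears 1 time(s)
  95: appears 1 time(s)
Step 2: The value 31 appears most frequently (3 times).
Step 3: Mode = 31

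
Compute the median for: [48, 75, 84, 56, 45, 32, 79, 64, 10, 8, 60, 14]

52

Step 1: Sort the data in ascending order: [8, 10, 14, 32, 45, 48, 56, 60, 64, 75, 79, 84]
Step 2: The number of values is n = 12.
Step 3: Since n is even, the median is the average of positions 6 and 7:
  Median = (48 + 56) / 2 = 52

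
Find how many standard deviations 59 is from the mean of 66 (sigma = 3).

-2.3333

Step 1: Recall the z-score formula: z = (x - mu) / sigma
Step 2: Substitute values: z = (59 - 66) / 3
Step 3: z = -7 / 3 = -2.3333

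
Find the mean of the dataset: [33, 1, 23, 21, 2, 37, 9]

18

Step 1: Sum all values: 33 + 1 + 23 + 21 + 2 + 37 + 9 = 126
Step 2: Count the number of values: n = 7
Step 3: Mean = sum / n = 126 / 7 = 18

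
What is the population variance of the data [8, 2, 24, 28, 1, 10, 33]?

144.6939

Step 1: Compute the mean: (8 + 2 + 24 + 28 + 1 + 10 + 33) / 7 = 15.1429
Step 2: Compute squared deviations from the mean:
  (8 - 15.1429)^2 = 51.0204
  (2 - 15.1429)^2 = 172.7347
  (24 - 15.1429)^2 = 78.449
  (28 - 15.1429)^2 = 165.3061
  (1 - 15.1429)^2 = 200.0204
  (10 - 15.1429)^2 = 26.449
  (33 - 15.1429)^2 = 318.8776
Step 3: Sum of squared deviations = 1012.8571
Step 4: Population variance = 1012.8571 / 7 = 144.6939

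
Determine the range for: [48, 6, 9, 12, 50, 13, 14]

44

Step 1: Identify the maximum value: max = 50
Step 2: Identify the minimum value: min = 6
Step 3: Range = max - min = 50 - 6 = 44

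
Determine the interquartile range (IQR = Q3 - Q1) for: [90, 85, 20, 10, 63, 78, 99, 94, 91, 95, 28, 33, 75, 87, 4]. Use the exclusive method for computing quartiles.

63

Step 1: Sort the data: [4, 10, 20, 28, 33, 63, 75, 78, 85, 87, 90, 91, 94, 95, 99]
Step 2: n = 15
Step 3: Using the exclusive quartile method:
  Q1 = 28
  Q2 (median) = 78
  Q3 = 91
  IQR = Q3 - Q1 = 91 - 28 = 63
Step 4: IQR = 63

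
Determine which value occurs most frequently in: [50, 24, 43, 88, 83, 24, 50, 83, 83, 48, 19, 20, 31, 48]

83

Step 1: Count the frequency of each value:
  19: appears 1 time(s)
  20: appears 1 time(s)
  24: appears 2 time(s)
  31: appears 1 time(s)
  43: appears 1 time(s)
  48: appears 2 time(s)
  50: appears 2 time(s)
  83: appears 3 time(s)
  88: appears 1 time(s)
Step 2: The value 83 appears most frequently (3 times).
Step 3: Mode = 83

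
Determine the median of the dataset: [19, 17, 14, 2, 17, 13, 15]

15

Step 1: Sort the data in ascending order: [2, 13, 14, 15, 17, 17, 19]
Step 2: The number of values is n = 7.
Step 3: Since n is odd, the median is the middle value at position 4: 15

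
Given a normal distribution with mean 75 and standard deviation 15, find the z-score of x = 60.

-1

Step 1: Recall the z-score formula: z = (x - mu) / sigma
Step 2: Substitute values: z = (60 - 75) / 15
Step 3: z = -15 / 15 = -1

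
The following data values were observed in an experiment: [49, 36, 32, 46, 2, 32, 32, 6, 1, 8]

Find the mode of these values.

32

Step 1: Count the frequency of each value:
  1: appears 1 time(s)
  2: appears 1 time(s)
  6: appears 1 time(s)
  8: appears 1 time(s)
  32: appears 3 time(s)
  36: appears 1 time(s)
  46: appears 1 time(s)
  49: appears 1 time(s)
Step 2: The value 32 appears most frequently (3 times).
Step 3: Mode = 32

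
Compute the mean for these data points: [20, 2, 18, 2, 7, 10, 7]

9.4286

Step 1: Sum all values: 20 + 2 + 18 + 2 + 7 + 10 + 7 = 66
Step 2: Count the number of values: n = 7
Step 3: Mean = sum / n = 66 / 7 = 9.4286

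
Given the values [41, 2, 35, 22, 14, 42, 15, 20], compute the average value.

23.875

Step 1: Sum all values: 41 + 2 + 35 + 22 + 14 + 42 + 15 + 20 = 191
Step 2: Count the number of values: n = 8
Step 3: Mean = sum / n = 191 / 8 = 23.875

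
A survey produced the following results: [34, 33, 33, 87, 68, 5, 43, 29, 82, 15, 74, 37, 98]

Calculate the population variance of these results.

794.5325

Step 1: Compute the mean: (34 + 33 + 33 + 87 + 68 + 5 + 43 + 29 + 82 + 15 + 74 + 37 + 98) / 13 = 49.0769
Step 2: Compute squared deviations from the mean:
  (34 - 49.0769)^2 = 227.3136
  (33 - 49.0769)^2 = 258.4675
  (33 - 49.0769)^2 = 258.4675
  (87 - 49.0769)^2 = 1438.1598
  (68 - 49.0769)^2 = 358.0828
  (5 - 49.0769)^2 = 1942.7751
  (43 - 49.0769)^2 = 36.929
  (29 - 49.0769)^2 = 403.0828
  (82 - 49.0769)^2 = 1083.929
  (15 - 49.0769)^2 = 1161.2367
  (74 - 49.0769)^2 = 621.1598
  (37 - 49.0769)^2 = 145.8521
  (98 - 49.0769)^2 = 2393.4675
Step 3: Sum of squared deviations = 10328.9231
Step 4: Population variance = 10328.9231 / 13 = 794.5325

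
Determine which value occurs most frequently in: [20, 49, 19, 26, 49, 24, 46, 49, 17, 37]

49

Step 1: Count the frequency of each value:
  17: appears 1 time(s)
  19: appears 1 time(s)
  20: appears 1 time(s)
  24: appears 1 time(s)
  26: appears 1 time(s)
  37: appears 1 time(s)
  46: appears 1 time(s)
  49: appears 3 time(s)
Step 2: The value 49 appears most frequently (3 times).
Step 3: Mode = 49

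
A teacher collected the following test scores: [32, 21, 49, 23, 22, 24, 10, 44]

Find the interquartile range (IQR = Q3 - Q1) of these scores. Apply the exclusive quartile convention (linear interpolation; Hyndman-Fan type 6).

19.75

Step 1: Sort the data: [10, 21, 22, 23, 24, 32, 44, 49]
Step 2: n = 8
Step 3: Using the exclusive quartile method:
  Q1 = 21.25
  Q2 (median) = 23.5
  Q3 = 41
  IQR = Q3 - Q1 = 41 - 21.25 = 19.75
Step 4: IQR = 19.75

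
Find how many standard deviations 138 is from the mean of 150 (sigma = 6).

-2

Step 1: Recall the z-score formula: z = (x - mu) / sigma
Step 2: Substitute values: z = (138 - 150) / 6
Step 3: z = -12 / 6 = -2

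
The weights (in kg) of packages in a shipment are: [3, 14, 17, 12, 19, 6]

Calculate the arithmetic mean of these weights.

11.8333

Step 1: Sum all values: 3 + 14 + 17 + 12 + 19 + 6 = 71
Step 2: Count the number of values: n = 6
Step 3: Mean = sum / n = 71 / 6 = 11.8333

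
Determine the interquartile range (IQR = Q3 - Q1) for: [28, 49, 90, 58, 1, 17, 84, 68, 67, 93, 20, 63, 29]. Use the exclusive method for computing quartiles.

52

Step 1: Sort the data: [1, 17, 20, 28, 29, 49, 58, 63, 67, 68, 84, 90, 93]
Step 2: n = 13
Step 3: Using the exclusive quartile method:
  Q1 = 24
  Q2 (median) = 58
  Q3 = 76
  IQR = Q3 - Q1 = 76 - 24 = 52
Step 4: IQR = 52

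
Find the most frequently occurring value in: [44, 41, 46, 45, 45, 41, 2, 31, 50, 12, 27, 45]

45

Step 1: Count the frequency of each value:
  2: appears 1 time(s)
  12: appears 1 time(s)
  27: appears 1 time(s)
  31: appears 1 time(s)
  41: appears 2 time(s)
  44: appears 1 time(s)
  45: appears 3 time(s)
  46: appears 1 time(s)
  50: appears 1 time(s)
Step 2: The value 45 appears most frequently (3 times).
Step 3: Mode = 45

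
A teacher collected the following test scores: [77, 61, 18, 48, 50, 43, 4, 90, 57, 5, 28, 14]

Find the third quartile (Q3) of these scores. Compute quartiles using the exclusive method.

60

Step 1: Sort the data: [4, 5, 14, 18, 28, 43, 48, 50, 57, 61, 77, 90]
Step 2: n = 12
Step 3: Using the exclusive quartile method:
  Q1 = 15
  Q2 (median) = 45.5
  Q3 = 60
  IQR = Q3 - Q1 = 60 - 15 = 45
Step 4: Q3 = 60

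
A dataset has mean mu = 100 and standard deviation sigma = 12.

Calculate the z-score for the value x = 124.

2

Step 1: Recall the z-score formula: z = (x - mu) / sigma
Step 2: Substitute values: z = (124 - 100) / 12
Step 3: z = 24 / 12 = 2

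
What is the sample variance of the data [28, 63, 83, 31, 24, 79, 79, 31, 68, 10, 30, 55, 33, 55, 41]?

532.8095

Step 1: Compute the mean: (28 + 63 + 83 + 31 + 24 + 79 + 79 + 31 + 68 + 10 + 30 + 55 + 33 + 55 + 41) / 15 = 47.3333
Step 2: Compute squared deviations from the mean:
  (28 - 47.3333)^2 = 373.7778
  (63 - 47.3333)^2 = 245.4444
  (83 - 47.3333)^2 = 1272.1111
  (31 - 47.3333)^2 = 266.7778
  (24 - 47.3333)^2 = 544.4444
  (79 - 47.3333)^2 = 1002.7778
  (79 - 47.3333)^2 = 1002.7778
  (31 - 47.3333)^2 = 266.7778
  (68 - 47.3333)^2 = 427.1111
  (10 - 47.3333)^2 = 1393.7778
  (30 - 47.3333)^2 = 300.4444
  (55 - 47.3333)^2 = 58.7778
  (33 - 47.3333)^2 = 205.4444
  (55 - 47.3333)^2 = 58.7778
  (41 - 47.3333)^2 = 40.1111
Step 3: Sum of squared deviations = 7459.3333
Step 4: Sample variance = 7459.3333 / 14 = 532.8095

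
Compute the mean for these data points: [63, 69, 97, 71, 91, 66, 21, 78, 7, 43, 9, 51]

55.5

Step 1: Sum all values: 63 + 69 + 97 + 71 + 91 + 66 + 21 + 78 + 7 + 43 + 9 + 51 = 666
Step 2: Count the number of values: n = 12
Step 3: Mean = sum / n = 666 / 12 = 55.5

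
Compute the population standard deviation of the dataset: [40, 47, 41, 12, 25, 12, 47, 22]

13.8361

Step 1: Compute the mean: 30.75
Step 2: Sum of squared deviations from the mean: 1531.5
Step 3: Population variance = 1531.5 / 8 = 191.4375
Step 4: Standard deviation = sqrt(191.4375) = 13.8361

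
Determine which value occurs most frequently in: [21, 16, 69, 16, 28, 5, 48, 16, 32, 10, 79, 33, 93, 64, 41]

16

Step 1: Count the frequency of each value:
  5: appears 1 time(s)
  10: appears 1 time(s)
  16: appears 3 time(s)
  21: appears 1 time(s)
  28: appears 1 time(s)
  32: appears 1 time(s)
  33: appears 1 time(s)
  41: appears 1 time(s)
  48: appears 1 time(s)
  64: appears 1 time(s)
  69: appears 1 time(s)
  79: appears 1 time(s)
  93: appears 1 time(s)
Step 2: The value 16 appears most frequently (3 times).
Step 3: Mode = 16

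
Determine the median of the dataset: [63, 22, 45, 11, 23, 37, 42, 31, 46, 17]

34

Step 1: Sort the data in ascending order: [11, 17, 22, 23, 31, 37, 42, 45, 46, 63]
Step 2: The number of values is n = 10.
Step 3: Since n is even, the median is the average of positions 5 and 6:
  Median = (31 + 37) / 2 = 34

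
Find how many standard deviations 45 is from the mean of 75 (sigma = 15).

-2

Step 1: Recall the z-score formula: z = (x - mu) / sigma
Step 2: Substitute values: z = (45 - 75) / 15
Step 3: z = -30 / 15 = -2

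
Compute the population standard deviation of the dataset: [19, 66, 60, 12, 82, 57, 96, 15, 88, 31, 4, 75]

31.2502

Step 1: Compute the mean: 50.4167
Step 2: Sum of squared deviations from the mean: 11718.9167
Step 3: Population variance = 11718.9167 / 12 = 976.5764
Step 4: Standard deviation = sqrt(976.5764) = 31.2502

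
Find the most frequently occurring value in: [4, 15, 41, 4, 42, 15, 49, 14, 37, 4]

4

Step 1: Count the frequency of each value:
  4: appears 3 time(s)
  14: appears 1 time(s)
  15: appears 2 time(s)
  37: appears 1 time(s)
  41: appears 1 time(s)
  42: appears 1 time(s)
  49: appears 1 time(s)
Step 2: The value 4 appears most frequently (3 times).
Step 3: Mode = 4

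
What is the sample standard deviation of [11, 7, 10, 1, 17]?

5.8481

Step 1: Compute the mean: 9.2
Step 2: Sum of squared deviations from the mean: 136.8
Step 3: Sample variance = 136.8 / 4 = 34.2
Step 4: Standard deviation = sqrt(34.2) = 5.8481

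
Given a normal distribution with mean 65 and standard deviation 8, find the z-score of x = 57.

-1

Step 1: Recall the z-score formula: z = (x - mu) / sigma
Step 2: Substitute values: z = (57 - 65) / 8
Step 3: z = -8 / 8 = -1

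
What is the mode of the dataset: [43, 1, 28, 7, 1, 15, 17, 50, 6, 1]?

1

Step 1: Count the frequency of each value:
  1: appears 3 time(s)
  6: appears 1 time(s)
  7: appears 1 time(s)
  15: appears 1 time(s)
  17: appears 1 time(s)
  28: appears 1 time(s)
  43: appears 1 time(s)
  50: appears 1 time(s)
Step 2: The value 1 appears most frequently (3 times).
Step 3: Mode = 1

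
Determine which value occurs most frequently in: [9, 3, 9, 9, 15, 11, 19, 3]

9

Step 1: Count the frequency of each value:
  3: appears 2 time(s)
  9: appears 3 time(s)
  11: appears 1 time(s)
  15: appears 1 time(s)
  19: appears 1 time(s)
Step 2: The value 9 appears most frequently (3 times).
Step 3: Mode = 9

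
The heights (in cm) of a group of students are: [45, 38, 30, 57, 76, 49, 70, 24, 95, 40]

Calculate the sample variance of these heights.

493.1556

Step 1: Compute the mean: (45 + 38 + 30 + 57 + 76 + 49 + 70 + 24 + 95 + 40) / 10 = 52.4
Step 2: Compute squared deviations from the mean:
  (45 - 52.4)^2 = 54.76
  (38 - 52.4)^2 = 207.36
  (30 - 52.4)^2 = 501.76
  (57 - 52.4)^2 = 21.16
  (76 - 52.4)^2 = 556.96
  (49 - 52.4)^2 = 11.56
  (70 - 52.4)^2 = 309.76
  (24 - 52.4)^2 = 806.56
  (95 - 52.4)^2 = 1814.76
  (40 - 52.4)^2 = 153.76
Step 3: Sum of squared deviations = 4438.4
Step 4: Sample variance = 4438.4 / 9 = 493.1556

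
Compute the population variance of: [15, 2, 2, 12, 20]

51.36

Step 1: Compute the mean: (15 + 2 + 2 + 12 + 20) / 5 = 10.2
Step 2: Compute squared deviations from the mean:
  (15 - 10.2)^2 = 23.04
  (2 - 10.2)^2 = 67.24
  (2 - 10.2)^2 = 67.24
  (12 - 10.2)^2 = 3.24
  (20 - 10.2)^2 = 96.04
Step 3: Sum of squared deviations = 256.8
Step 4: Population variance = 256.8 / 5 = 51.36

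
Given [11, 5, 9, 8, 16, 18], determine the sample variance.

24.5667

Step 1: Compute the mean: (11 + 5 + 9 + 8 + 16 + 18) / 6 = 11.1667
Step 2: Compute squared deviations from the mean:
  (11 - 11.1667)^2 = 0.0278
  (5 - 11.1667)^2 = 38.0278
  (9 - 11.1667)^2 = 4.6944
  (8 - 11.1667)^2 = 10.0278
  (16 - 11.1667)^2 = 23.3611
  (18 - 11.1667)^2 = 46.6944
Step 3: Sum of squared deviations = 122.8333
Step 4: Sample variance = 122.8333 / 5 = 24.5667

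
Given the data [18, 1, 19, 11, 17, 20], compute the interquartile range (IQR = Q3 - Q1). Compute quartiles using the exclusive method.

10.75

Step 1: Sort the data: [1, 11, 17, 18, 19, 20]
Step 2: n = 6
Step 3: Using the exclusive quartile method:
  Q1 = 8.5
  Q2 (median) = 17.5
  Q3 = 19.25
  IQR = Q3 - Q1 = 19.25 - 8.5 = 10.75
Step 4: IQR = 10.75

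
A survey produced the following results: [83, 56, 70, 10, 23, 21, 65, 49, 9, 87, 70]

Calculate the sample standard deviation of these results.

28.925

Step 1: Compute the mean: 49.3636
Step 2: Sum of squared deviations from the mean: 8366.5455
Step 3: Sample variance = 8366.5455 / 10 = 836.6545
Step 4: Standard deviation = sqrt(836.6545) = 28.925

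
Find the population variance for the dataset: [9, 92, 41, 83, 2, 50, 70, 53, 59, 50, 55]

674.1983

Step 1: Compute the mean: (9 + 92 + 41 + 83 + 2 + 50 + 70 + 53 + 59 + 50 + 55) / 11 = 51.2727
Step 2: Compute squared deviations from the mean:
  (9 - 51.2727)^2 = 1786.9835
  (92 - 51.2727)^2 = 1658.7107
  (41 - 51.2727)^2 = 105.5289
  (83 - 51.2727)^2 = 1006.6198
  (2 - 51.2727)^2 = 2427.8017
  (50 - 51.2727)^2 = 1.6198
  (70 - 51.2727)^2 = 350.7107
  (53 - 51.2727)^2 = 2.9835
  (59 - 51.2727)^2 = 59.7107
  (50 - 51.2727)^2 = 1.6198
  (55 - 51.2727)^2 = 13.8926
Step 3: Sum of squared deviations = 7416.1818
Step 4: Population variance = 7416.1818 / 11 = 674.1983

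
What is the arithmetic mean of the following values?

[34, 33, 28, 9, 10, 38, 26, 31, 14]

24.7778

Step 1: Sum all values: 34 + 33 + 28 + 9 + 10 + 38 + 26 + 31 + 14 = 223
Step 2: Count the number of values: n = 9
Step 3: Mean = sum / n = 223 / 9 = 24.7778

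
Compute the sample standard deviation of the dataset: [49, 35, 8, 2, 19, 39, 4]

18.7769

Step 1: Compute the mean: 22.2857
Step 2: Sum of squared deviations from the mean: 2115.4286
Step 3: Sample variance = 2115.4286 / 6 = 352.5714
Step 4: Standard deviation = sqrt(352.5714) = 18.7769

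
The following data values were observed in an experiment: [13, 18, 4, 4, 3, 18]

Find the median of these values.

8.5

Step 1: Sort the data in ascending order: [3, 4, 4, 13, 18, 18]
Step 2: The number of values is n = 6.
Step 3: Since n is even, the median is the average of positions 3 and 4:
  Median = (4 + 13) / 2 = 8.5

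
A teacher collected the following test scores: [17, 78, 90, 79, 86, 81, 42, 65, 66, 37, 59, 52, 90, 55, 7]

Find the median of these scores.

65

Step 1: Sort the data in ascending order: [7, 17, 37, 42, 52, 55, 59, 65, 66, 78, 79, 81, 86, 90, 90]
Step 2: The number of values is n = 15.
Step 3: Since n is odd, the median is the middle value at position 8: 65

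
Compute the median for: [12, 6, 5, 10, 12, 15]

11

Step 1: Sort the data in ascending order: [5, 6, 10, 12, 12, 15]
Step 2: The number of values is n = 6.
Step 3: Since n is even, the median is the average of positions 3 and 4:
  Median = (10 + 12) / 2 = 11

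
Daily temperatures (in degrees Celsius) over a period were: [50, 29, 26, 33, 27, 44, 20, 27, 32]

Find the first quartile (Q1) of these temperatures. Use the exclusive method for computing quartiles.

26.5

Step 1: Sort the data: [20, 26, 27, 27, 29, 32, 33, 44, 50]
Step 2: n = 9
Step 3: Using the exclusive quartile method:
  Q1 = 26.5
  Q2 (median) = 29
  Q3 = 38.5
  IQR = Q3 - Q1 = 38.5 - 26.5 = 12
Step 4: Q1 = 26.5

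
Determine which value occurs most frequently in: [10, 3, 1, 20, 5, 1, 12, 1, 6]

1

Step 1: Count the frequency of each value:
  1: appears 3 time(s)
  3: appears 1 time(s)
  5: appears 1 time(s)
  6: appears 1 time(s)
  10: appears 1 time(s)
  12: appears 1 time(s)
  20: appears 1 time(s)
Step 2: The value 1 appears most frequently (3 times).
Step 3: Mode = 1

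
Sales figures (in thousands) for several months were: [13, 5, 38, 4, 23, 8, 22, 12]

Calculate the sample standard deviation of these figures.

11.4759

Step 1: Compute the mean: 15.625
Step 2: Sum of squared deviations from the mean: 921.875
Step 3: Sample variance = 921.875 / 7 = 131.6964
Step 4: Standard deviation = sqrt(131.6964) = 11.4759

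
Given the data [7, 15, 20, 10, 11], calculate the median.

11

Step 1: Sort the data in ascending order: [7, 10, 11, 15, 20]
Step 2: The number of values is n = 5.
Step 3: Since n is odd, the median is the middle value at position 3: 11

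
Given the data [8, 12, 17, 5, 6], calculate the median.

8

Step 1: Sort the data in ascending order: [5, 6, 8, 12, 17]
Step 2: The number of values is n = 5.
Step 3: Since n is odd, the median is the middle value at position 3: 8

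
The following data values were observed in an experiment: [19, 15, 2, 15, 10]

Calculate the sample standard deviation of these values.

6.5345

Step 1: Compute the mean: 12.2
Step 2: Sum of squared deviations from the mean: 170.8
Step 3: Sample variance = 170.8 / 4 = 42.7
Step 4: Standard deviation = sqrt(42.7) = 6.5345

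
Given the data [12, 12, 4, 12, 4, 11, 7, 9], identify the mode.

12

Step 1: Count the frequency of each value:
  4: appears 2 time(s)
  7: appears 1 time(s)
  9: appears 1 time(s)
  11: appears 1 time(s)
  12: appears 3 time(s)
Step 2: The value 12 appears most frequently (3 times).
Step 3: Mode = 12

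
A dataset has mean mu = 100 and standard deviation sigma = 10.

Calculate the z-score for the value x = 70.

-3

Step 1: Recall the z-score formula: z = (x - mu) / sigma
Step 2: Substitute values: z = (70 - 100) / 10
Step 3: z = -30 / 10 = -3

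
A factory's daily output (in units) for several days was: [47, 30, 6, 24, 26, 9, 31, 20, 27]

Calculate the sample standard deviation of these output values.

12.1974

Step 1: Compute the mean: 24.4444
Step 2: Sum of squared deviations from the mean: 1190.2222
Step 3: Sample variance = 1190.2222 / 8 = 148.7778
Step 4: Standard deviation = sqrt(148.7778) = 12.1974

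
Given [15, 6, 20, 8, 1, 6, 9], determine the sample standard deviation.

6.317

Step 1: Compute the mean: 9.2857
Step 2: Sum of squared deviations from the mean: 239.4286
Step 3: Sample variance = 239.4286 / 6 = 39.9048
Step 4: Standard deviation = sqrt(39.9048) = 6.317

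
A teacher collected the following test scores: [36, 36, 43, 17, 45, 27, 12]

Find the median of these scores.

36

Step 1: Sort the data in ascending order: [12, 17, 27, 36, 36, 43, 45]
Step 2: The number of values is n = 7.
Step 3: Since n is odd, the median is the middle value at position 4: 36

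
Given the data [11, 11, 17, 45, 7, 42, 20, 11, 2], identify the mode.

11

Step 1: Count the frequency of each value:
  2: appears 1 time(s)
  7: appears 1 time(s)
  11: appears 3 time(s)
  17: appears 1 time(s)
  20: appears 1 time(s)
  42: appears 1 time(s)
  45: appears 1 time(s)
Step 2: The value 11 appears most frequently (3 times).
Step 3: Mode = 11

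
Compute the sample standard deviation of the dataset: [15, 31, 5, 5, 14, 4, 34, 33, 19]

12.2961

Step 1: Compute the mean: 17.7778
Step 2: Sum of squared deviations from the mean: 1209.5556
Step 3: Sample variance = 1209.5556 / 8 = 151.1944
Step 4: Standard deviation = sqrt(151.1944) = 12.2961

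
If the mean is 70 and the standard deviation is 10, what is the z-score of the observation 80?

1

Step 1: Recall the z-score formula: z = (x - mu) / sigma
Step 2: Substitute values: z = (80 - 70) / 10
Step 3: z = 10 / 10 = 1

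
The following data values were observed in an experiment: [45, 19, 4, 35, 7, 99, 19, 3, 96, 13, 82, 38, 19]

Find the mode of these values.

19

Step 1: Count the frequency of each value:
  3: appears 1 time(s)
  4: appears 1 time(s)
  7: appears 1 time(s)
  13: appears 1 time(s)
  19: appears 3 time(s)
  35: appears 1 time(s)
  38: appears 1 time(s)
  45: appears 1 time(s)
  82: appears 1 time(s)
  96: appears 1 time(s)
  99: appears 1 time(s)
Step 2: The value 19 appears most frequently (3 times).
Step 3: Mode = 19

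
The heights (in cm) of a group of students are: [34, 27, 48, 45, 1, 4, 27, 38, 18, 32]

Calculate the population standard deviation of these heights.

14.9813

Step 1: Compute the mean: 27.4
Step 2: Sum of squared deviations from the mean: 2244.4
Step 3: Population variance = 2244.4 / 10 = 224.44
Step 4: Standard deviation = sqrt(224.44) = 14.9813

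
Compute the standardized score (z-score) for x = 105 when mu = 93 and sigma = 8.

1.5

Step 1: Recall the z-score formula: z = (x - mu) / sigma
Step 2: Substitute values: z = (105 - 93) / 8
Step 3: z = 12 / 8 = 1.5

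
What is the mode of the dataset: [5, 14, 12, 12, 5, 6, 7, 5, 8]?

5

Step 1: Count the frequency of each value:
  5: appears 3 time(s)
  6: appears 1 time(s)
  7: appears 1 time(s)
  8: appears 1 time(s)
  12: appears 2 time(s)
  14: appears 1 time(s)
Step 2: The value 5 appears most frequently (3 times).
Step 3: Mode = 5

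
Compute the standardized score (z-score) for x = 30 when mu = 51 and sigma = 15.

-1.4

Step 1: Recall the z-score formula: z = (x - mu) / sigma
Step 2: Substitute values: z = (30 - 51) / 15
Step 3: z = -21 / 15 = -1.4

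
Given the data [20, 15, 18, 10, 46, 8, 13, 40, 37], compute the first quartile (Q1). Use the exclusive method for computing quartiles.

11.5

Step 1: Sort the data: [8, 10, 13, 15, 18, 20, 37, 40, 46]
Step 2: n = 9
Step 3: Using the exclusive quartile method:
  Q1 = 11.5
  Q2 (median) = 18
  Q3 = 38.5
  IQR = Q3 - Q1 = 38.5 - 11.5 = 27
Step 4: Q1 = 11.5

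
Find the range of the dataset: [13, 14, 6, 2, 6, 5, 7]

12

Step 1: Identify the maximum value: max = 14
Step 2: Identify the minimum value: min = 2
Step 3: Range = max - min = 14 - 2 = 12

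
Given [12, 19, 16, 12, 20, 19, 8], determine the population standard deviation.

4.2234

Step 1: Compute the mean: 15.1429
Step 2: Sum of squared deviations from the mean: 124.8571
Step 3: Population variance = 124.8571 / 7 = 17.8367
Step 4: Standard deviation = sqrt(17.8367) = 4.2234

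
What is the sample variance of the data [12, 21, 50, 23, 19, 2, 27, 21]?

188.6964

Step 1: Compute the mean: (12 + 21 + 50 + 23 + 19 + 2 + 27 + 21) / 8 = 21.875
Step 2: Compute squared deviations from the mean:
  (12 - 21.875)^2 = 97.5156
  (21 - 21.875)^2 = 0.7656
  (50 - 21.875)^2 = 791.0156
  (23 - 21.875)^2 = 1.2656
  (19 - 21.875)^2 = 8.2656
  (2 - 21.875)^2 = 395.0156
  (27 - 21.875)^2 = 26.2656
  (21 - 21.875)^2 = 0.7656
Step 3: Sum of squared deviations = 1320.875
Step 4: Sample variance = 1320.875 / 7 = 188.6964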